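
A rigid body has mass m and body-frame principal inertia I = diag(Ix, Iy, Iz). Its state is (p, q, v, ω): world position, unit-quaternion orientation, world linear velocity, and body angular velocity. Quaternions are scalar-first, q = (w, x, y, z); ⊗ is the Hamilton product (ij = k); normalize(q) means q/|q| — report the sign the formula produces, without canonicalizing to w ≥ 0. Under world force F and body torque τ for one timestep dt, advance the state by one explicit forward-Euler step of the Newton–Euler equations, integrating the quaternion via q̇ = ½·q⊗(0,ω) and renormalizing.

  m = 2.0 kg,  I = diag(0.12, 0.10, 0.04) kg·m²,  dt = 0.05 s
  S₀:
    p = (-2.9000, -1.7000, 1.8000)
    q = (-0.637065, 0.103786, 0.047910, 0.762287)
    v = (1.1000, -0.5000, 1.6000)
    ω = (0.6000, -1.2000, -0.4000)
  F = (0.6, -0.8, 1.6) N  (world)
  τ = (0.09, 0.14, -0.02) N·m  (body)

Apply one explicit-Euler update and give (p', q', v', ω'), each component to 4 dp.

precession coupling ω×(Iω) = (-0.0288, -0.0192, 0.0144)
(τ − ω×Iω)/I = (0.9900, 1.5920, -0.8600)
ω + α·dt = (0.6495, -1.1204, -0.4430)
2q̇ = q⊗(0,ω) = (0.3001352, 0.5133414, 1.2633646, 0.1015368)
q' = normalize(q + ½dt·q⊗(0,ω)) = (-0.6292, 0.1165, 0.0794, 0.7644)
a = F/m = (0.3000, -0.4000, 0.8000)
new position p' = (-2.8450, -1.7250, 1.8800)
v' = v + a·dt = (1.1150, -0.5200, 1.6400)

p' = (-2.8450, -1.7250, 1.8800)
q' = (-0.6292, 0.1165, 0.0794, 0.7644)
v' = (1.1150, -0.5200, 1.6400)
ω' = (0.6495, -1.1204, -0.4430)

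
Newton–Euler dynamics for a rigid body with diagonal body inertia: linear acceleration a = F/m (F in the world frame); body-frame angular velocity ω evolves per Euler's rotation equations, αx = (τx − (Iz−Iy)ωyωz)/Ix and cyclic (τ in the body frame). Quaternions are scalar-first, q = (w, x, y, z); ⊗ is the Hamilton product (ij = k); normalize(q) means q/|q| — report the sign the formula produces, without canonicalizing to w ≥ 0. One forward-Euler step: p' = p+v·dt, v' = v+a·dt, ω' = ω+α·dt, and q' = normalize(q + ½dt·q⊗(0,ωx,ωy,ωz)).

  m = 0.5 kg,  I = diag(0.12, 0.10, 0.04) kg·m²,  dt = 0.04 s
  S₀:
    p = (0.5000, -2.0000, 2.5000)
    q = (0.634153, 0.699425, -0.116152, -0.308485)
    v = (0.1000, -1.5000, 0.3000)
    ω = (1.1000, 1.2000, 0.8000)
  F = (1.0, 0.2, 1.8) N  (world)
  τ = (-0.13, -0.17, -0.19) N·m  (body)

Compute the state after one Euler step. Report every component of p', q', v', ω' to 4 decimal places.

p' = (0.5040, -2.0600, 2.5120)
q' = (0.6261, 0.7184, -0.1188, -0.2788)
v' = (0.1800, -1.4840, 0.4440)
ω' = (1.0759, 1.1038, 0.6364)

angular accel α = (-0.6033, -2.4040, -4.0900)
ω' = ω + α·dt = (1.0759, 1.1038, 0.6364)
Hamilton product q⊗(0,ω) = (-0.3831971, 0.9748287, -0.1378899, 1.4743996)
updated quaternion q' = (0.6261, 0.7184, -0.1188, -0.2788)
p' = p + v·dt = (0.5040, -2.0600, 2.5120)
v + (F/m)dt = (0.1800, -1.4840, 0.4440)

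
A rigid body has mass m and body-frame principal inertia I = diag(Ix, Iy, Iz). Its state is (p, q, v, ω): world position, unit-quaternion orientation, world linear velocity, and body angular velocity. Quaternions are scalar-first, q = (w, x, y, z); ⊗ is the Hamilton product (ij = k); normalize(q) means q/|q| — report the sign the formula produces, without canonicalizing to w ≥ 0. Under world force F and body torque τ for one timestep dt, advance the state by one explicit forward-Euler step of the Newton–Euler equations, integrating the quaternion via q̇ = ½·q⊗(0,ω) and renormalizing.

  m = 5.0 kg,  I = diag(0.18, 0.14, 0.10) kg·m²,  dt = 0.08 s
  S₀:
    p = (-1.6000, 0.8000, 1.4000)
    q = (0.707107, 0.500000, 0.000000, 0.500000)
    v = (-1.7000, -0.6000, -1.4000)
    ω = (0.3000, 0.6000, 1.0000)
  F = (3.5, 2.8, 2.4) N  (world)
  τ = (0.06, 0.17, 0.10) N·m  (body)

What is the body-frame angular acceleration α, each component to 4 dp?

α = (0.4667, 1.0429, 1.0720)

precession coupling ω×(Iω) = (-0.0240, 0.0240, -0.0072)
α = I⁻¹(τ − ω×Iω) = (0.4667, 1.0429, 1.0720)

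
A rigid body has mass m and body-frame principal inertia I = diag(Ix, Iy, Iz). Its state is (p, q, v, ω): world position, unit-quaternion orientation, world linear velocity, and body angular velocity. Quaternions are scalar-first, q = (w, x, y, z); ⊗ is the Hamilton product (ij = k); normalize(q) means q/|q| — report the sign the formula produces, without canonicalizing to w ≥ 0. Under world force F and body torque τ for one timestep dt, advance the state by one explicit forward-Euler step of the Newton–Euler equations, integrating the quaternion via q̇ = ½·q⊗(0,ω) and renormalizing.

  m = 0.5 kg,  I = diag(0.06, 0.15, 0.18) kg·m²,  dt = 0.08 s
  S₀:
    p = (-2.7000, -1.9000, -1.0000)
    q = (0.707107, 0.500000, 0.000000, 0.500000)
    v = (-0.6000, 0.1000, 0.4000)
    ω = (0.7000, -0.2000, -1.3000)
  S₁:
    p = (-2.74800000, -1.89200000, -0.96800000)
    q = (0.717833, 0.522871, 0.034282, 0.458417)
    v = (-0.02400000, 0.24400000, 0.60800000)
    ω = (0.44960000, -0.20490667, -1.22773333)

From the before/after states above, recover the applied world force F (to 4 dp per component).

F = (3.6000, 0.9000, 1.3000)

v₁ − v₀ = (0.57600000, 0.14400000, 0.20800000)
applied force F = (3.6000, 0.9000, 1.3000)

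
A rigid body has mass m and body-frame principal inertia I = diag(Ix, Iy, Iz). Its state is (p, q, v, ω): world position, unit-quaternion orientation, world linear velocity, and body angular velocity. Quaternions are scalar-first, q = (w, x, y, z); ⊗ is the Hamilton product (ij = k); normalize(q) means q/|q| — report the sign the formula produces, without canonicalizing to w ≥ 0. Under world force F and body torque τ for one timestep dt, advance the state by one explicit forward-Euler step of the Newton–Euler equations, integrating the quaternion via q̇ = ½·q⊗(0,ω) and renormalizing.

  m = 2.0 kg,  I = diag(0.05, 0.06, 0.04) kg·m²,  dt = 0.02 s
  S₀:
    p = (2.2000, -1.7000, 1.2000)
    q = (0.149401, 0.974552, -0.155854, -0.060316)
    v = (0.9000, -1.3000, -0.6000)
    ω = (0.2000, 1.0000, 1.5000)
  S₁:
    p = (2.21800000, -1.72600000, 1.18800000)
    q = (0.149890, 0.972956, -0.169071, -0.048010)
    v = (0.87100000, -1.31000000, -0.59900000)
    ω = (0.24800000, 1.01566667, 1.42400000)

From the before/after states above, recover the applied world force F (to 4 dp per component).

v₁ − v₀ = (-0.02900000, -0.01000000, 0.00100000)
F = m·Δv/dt = (-2.9000, -1.0000, 0.1000)

F = (-2.9000, -1.0000, 0.1000)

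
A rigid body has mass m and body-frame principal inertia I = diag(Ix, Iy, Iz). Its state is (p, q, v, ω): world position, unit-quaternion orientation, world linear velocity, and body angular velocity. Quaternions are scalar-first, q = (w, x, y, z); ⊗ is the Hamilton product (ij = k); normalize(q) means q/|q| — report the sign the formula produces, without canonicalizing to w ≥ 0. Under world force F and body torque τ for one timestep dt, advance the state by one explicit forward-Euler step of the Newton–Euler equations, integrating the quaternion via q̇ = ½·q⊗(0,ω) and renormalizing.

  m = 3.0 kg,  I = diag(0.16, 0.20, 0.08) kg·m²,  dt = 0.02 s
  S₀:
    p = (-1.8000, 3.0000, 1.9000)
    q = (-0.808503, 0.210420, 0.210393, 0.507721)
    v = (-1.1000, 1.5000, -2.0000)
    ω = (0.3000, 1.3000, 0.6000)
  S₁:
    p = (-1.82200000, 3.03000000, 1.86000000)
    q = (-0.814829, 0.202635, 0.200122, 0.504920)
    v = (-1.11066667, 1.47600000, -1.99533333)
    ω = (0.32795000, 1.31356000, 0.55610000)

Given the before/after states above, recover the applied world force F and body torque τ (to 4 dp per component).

F = (-1.6000, -3.6000, 0.7000)
τ = (0.1300, 0.1500, -0.1600)

v₁ − v₀ = (-0.01066667, -0.02400000, 0.00466667)
applied force F = (-1.6000, -3.6000, 0.7000)
ω₁ − ω₀ = (0.02795000, 0.01356000, -0.04390000)
τ = I·(Δω/dt) + ω₀×(Iω₀) = (0.1300, 0.1500, -0.1600)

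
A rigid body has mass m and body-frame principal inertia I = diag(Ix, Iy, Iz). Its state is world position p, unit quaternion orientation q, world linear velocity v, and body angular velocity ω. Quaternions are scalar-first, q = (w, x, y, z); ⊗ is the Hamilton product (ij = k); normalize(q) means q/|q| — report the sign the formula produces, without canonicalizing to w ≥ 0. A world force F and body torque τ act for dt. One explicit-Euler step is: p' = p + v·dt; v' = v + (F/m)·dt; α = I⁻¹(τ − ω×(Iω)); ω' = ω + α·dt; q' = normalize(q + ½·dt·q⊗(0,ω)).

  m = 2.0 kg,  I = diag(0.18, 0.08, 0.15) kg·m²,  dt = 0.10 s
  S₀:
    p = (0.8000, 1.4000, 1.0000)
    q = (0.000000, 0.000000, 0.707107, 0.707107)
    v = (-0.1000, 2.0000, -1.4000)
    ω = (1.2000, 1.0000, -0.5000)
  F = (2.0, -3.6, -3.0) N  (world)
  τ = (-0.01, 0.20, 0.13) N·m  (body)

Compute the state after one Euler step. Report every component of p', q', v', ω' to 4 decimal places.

p' = (0.7900, 1.6000, 0.8600)
q' = (-0.0176, -0.0529, 0.7470, 0.6625)
v' = (0.0000, 1.8200, -1.5500)
ω' = (1.2139, 1.2725, -0.3333)

α = I⁻¹(τ − ω×Iω) = (0.1389, 2.7250, 1.6667)
new body rate ω' = (1.2139, 1.2725, -0.3333)
q⊗(0,ω) = (-0.3535535, -1.0606605, 0.8485284, -0.8485284)
q + ½dt·q⊗(0,ω), renormalized = (-0.0176, -0.0529, 0.7470, 0.6625)
a = F/m = (1.0000, -1.8000, -1.5000)
p + v·dt = (0.7900, 1.6000, 0.8600)
new velocity v' = (0.0000, 1.8200, -1.5500)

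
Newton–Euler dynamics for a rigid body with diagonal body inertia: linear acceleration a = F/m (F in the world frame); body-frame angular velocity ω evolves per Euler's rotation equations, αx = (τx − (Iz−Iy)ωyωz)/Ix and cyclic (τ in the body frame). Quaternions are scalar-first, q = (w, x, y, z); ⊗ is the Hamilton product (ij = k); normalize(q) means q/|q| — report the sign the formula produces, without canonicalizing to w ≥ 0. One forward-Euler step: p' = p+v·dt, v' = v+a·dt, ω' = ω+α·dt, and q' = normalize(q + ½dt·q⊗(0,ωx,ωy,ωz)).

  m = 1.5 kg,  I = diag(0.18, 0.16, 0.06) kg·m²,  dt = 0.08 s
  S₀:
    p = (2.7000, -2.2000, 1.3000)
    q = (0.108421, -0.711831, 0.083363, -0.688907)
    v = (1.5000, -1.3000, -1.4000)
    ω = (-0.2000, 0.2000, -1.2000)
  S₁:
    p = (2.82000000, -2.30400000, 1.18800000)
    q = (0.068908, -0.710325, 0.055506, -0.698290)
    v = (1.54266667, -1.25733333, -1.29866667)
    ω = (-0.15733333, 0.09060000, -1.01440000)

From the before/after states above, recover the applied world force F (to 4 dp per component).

Δv = v₁−v₀ = (0.04266667, 0.04266667, 0.10133333)
F = m·Δv/dt = (0.8000, 0.8000, 1.9000)

F = (0.8000, 0.8000, 1.9000)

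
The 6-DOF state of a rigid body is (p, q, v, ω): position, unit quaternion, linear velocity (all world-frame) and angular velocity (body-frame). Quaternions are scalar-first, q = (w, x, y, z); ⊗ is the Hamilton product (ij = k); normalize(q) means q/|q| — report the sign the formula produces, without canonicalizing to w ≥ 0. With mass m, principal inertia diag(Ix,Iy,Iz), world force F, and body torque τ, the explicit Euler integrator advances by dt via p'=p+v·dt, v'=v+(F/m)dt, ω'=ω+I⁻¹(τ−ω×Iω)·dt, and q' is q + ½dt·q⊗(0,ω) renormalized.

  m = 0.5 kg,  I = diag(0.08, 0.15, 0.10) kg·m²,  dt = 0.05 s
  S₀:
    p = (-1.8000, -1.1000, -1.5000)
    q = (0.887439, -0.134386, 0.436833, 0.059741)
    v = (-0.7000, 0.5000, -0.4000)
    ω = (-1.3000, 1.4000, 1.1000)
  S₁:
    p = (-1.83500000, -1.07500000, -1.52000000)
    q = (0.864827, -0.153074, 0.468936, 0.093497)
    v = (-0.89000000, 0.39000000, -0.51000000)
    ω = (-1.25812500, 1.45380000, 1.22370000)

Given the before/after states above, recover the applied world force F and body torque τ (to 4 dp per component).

Δω = ω₁−ω₀ = (0.04187500, 0.05380000, 0.12370000)
applied torque τ = (-0.0100, 0.1900, 0.1200)
Δv = v₁−v₀ = (-0.19000000, -0.11000000, -0.11000000)
m·(v₁−v₀)/dt = (-1.9000, -1.1000, -1.1000)

F = (-1.9000, -1.1000, -1.1000)
τ = (-0.0100, 0.1900, 0.1200)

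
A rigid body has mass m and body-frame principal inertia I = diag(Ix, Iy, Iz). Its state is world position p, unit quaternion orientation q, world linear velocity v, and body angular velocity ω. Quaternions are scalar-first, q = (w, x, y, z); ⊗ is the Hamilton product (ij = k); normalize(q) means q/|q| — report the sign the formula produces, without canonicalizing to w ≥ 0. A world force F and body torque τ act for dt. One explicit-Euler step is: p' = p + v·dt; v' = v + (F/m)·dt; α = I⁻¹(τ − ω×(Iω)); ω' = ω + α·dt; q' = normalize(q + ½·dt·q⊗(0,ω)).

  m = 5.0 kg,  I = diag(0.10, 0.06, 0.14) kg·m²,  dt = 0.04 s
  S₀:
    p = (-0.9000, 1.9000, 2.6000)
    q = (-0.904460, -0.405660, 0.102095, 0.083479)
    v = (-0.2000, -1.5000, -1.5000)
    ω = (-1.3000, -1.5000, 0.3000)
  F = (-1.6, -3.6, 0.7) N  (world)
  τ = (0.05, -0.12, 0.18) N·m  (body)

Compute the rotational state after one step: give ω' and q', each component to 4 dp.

ω×(Iω) gyroscopic = (-0.0360, 0.0156, -0.0780)
angular accel α = (0.8600, -2.2600, 1.8429)
ω + α·dt = (-1.2656, -1.5904, 0.3737)
q⊗(0,ω) = (-0.3992592, 1.3316450, 1.3698653, 0.4698755)
updated quaternion q' = (-0.9117, -0.3787, 0.1294, 0.0928)

ω' = (-1.2656, -1.5904, 0.3737)
q' = (-0.9117, -0.3787, 0.1294, 0.0928)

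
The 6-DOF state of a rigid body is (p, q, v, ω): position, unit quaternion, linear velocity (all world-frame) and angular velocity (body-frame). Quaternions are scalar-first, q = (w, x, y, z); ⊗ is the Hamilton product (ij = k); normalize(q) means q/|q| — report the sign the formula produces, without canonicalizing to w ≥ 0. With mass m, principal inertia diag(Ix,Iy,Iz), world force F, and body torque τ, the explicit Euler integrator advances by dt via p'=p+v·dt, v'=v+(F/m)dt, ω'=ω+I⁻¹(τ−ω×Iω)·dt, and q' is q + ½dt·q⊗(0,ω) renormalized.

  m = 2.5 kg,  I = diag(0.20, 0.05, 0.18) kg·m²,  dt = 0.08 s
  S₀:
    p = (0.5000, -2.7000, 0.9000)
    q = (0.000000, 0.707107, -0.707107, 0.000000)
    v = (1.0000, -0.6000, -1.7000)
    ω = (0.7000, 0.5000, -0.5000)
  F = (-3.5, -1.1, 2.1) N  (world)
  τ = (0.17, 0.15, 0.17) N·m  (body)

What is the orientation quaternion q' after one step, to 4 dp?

q' = (-0.0057, 0.7207, -0.6924, 0.0339)

2q̇ = q⊗(0,ω) = (-0.1414214, 0.3535535, 0.3535535, 0.8485284)
updated quaternion q' = (-0.0057, 0.7207, -0.6924, 0.0339)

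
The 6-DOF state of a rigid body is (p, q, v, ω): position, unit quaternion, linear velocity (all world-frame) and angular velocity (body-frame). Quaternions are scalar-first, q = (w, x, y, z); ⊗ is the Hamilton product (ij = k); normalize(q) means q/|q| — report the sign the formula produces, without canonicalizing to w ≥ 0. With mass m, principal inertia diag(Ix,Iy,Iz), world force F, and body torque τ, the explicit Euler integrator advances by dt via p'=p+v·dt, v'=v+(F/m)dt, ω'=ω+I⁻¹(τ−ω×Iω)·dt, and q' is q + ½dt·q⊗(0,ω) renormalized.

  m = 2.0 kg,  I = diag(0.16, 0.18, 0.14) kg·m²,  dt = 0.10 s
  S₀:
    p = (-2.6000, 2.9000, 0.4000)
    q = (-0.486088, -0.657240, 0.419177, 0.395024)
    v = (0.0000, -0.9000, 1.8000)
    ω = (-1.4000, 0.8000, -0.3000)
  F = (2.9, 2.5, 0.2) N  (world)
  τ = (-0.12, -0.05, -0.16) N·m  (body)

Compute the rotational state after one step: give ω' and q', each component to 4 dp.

angular accel α = (-0.8100, -0.3244, -0.9829)
new body rate ω' = (-1.4810, 0.7676, -0.3983)
Hamilton product q⊗(0,ω) = (-1.1369704, 0.2387509, -1.1390760, 0.2068822)
q + ½dt·q⊗(0,ω), renormalized = (-0.5411, -0.6431, 0.3610, 0.4040)

ω' = (-1.4810, 0.7676, -0.3983)
q' = (-0.5411, -0.6431, 0.3610, 0.4040)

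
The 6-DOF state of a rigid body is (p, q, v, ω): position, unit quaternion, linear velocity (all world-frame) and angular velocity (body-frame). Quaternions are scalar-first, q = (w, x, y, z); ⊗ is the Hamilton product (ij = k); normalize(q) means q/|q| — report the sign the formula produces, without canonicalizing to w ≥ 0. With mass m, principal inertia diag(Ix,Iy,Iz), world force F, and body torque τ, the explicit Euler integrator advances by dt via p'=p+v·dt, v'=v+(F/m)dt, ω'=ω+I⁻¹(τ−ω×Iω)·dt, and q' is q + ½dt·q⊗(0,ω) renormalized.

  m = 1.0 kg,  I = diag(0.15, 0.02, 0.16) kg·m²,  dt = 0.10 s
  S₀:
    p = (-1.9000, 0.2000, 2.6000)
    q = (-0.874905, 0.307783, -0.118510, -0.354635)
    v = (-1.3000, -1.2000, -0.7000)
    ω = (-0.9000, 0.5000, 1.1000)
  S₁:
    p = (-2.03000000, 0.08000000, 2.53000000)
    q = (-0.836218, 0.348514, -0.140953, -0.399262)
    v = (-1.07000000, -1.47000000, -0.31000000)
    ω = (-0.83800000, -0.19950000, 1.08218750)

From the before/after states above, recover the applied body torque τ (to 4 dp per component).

rate change Δω = (0.06200000, -0.69950000, -0.01781250)
I·α + gyro = (0.1700, -0.1300, 0.0300)

τ = (0.1700, -0.1300, 0.0300)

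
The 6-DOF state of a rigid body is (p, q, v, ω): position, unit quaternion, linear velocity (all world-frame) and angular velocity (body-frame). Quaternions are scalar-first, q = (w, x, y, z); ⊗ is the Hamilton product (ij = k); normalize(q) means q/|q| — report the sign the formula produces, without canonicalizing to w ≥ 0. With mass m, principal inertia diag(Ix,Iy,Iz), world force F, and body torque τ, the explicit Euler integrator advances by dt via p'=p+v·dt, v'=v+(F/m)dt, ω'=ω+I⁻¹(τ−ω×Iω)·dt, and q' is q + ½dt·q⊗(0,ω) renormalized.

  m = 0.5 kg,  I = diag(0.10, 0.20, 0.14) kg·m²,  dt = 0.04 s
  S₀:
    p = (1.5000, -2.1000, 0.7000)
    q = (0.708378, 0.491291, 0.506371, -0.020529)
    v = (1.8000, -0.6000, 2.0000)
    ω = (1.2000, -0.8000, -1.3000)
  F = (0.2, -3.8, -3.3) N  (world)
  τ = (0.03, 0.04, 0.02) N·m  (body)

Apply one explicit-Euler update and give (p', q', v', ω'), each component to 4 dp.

p' = (1.5720, -2.1240, 0.7800)
q' = (0.7036, 0.4944, 0.5069, -0.0589)
v' = (1.8160, -0.9040, 1.7360)
ω' = (1.2370, -0.8045, -1.2669)

p' = p + v·dt = (1.5720, -2.1240, 0.7800)
v' = v + a·dt = (1.8160, -0.9040, 1.7360)
angular accel α = (0.9240, -0.1120, 0.8286)
new body rate ω' = (1.2370, -0.8045, -1.2669)
2q̇ = q⊗(0,ω) = (-0.2111401, 0.1753481, 0.0473411, -1.9215694)
updated quaternion q' = (0.7036, 0.4944, 0.5069, -0.0589)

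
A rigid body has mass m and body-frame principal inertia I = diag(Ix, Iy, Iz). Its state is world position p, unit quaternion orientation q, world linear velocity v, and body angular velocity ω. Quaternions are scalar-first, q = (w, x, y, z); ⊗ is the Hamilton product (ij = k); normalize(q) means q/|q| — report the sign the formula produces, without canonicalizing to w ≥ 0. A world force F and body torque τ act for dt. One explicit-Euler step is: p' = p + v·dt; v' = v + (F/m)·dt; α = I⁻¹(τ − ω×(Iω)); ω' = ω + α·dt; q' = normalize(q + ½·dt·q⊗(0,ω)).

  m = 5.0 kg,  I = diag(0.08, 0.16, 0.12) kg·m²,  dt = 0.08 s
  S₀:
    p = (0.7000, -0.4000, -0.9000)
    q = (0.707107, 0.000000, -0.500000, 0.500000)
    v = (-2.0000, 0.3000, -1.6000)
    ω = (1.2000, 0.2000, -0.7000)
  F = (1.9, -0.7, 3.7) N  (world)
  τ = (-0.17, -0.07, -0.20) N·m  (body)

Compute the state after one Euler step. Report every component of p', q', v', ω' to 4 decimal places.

linear accel F/m = (0.3800, -0.1400, 0.7400)
p + v·dt = (0.5400, -0.3760, -1.0280)
v' = v + a·dt = (-1.9696, 0.2888, -1.5408)
gyro term ω×Iω = (0.0056, 0.0336, 0.0192)
(τ − ω×Iω)/I = (-2.1950, -0.6475, -1.8267)
ω + α·dt = (1.0244, 0.1482, -0.8461)
Hamilton product q⊗(0,ω) = (0.4500000, 1.0985284, 0.7414214, 0.1050251)
q + ½dt·q⊗(0,ω), renormalized = (0.7240, 0.0439, -0.4696, 0.5034)

p' = (0.5400, -0.3760, -1.0280)
q' = (0.7240, 0.0439, -0.4696, 0.5034)
v' = (-1.9696, 0.2888, -1.5408)
ω' = (1.0244, 0.1482, -0.8461)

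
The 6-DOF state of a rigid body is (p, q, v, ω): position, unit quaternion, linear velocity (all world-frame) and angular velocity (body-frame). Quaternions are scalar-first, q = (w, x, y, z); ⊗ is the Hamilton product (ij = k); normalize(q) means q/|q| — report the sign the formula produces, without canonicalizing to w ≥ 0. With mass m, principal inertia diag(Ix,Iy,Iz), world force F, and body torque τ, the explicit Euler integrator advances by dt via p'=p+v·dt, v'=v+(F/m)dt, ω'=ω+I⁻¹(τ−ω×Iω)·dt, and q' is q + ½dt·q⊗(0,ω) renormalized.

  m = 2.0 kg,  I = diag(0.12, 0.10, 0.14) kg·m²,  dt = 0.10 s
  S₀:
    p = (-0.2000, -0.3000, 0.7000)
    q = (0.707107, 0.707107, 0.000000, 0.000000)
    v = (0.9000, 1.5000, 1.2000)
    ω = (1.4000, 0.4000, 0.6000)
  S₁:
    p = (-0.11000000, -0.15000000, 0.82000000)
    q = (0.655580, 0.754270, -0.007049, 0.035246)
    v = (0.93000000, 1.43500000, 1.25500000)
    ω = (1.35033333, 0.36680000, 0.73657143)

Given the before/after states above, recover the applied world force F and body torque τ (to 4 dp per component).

F = (0.6000, -1.3000, 1.1000)
τ = (-0.0500, -0.0500, 0.1800)

v₁ − v₀ = (0.03000000, -0.06500000, 0.05500000)
F = m·Δv/dt = (0.6000, -1.3000, 1.1000)
rate change Δω = (-0.04966667, -0.03320000, 0.13657143)
applied torque τ = (-0.0500, -0.0500, 0.1800)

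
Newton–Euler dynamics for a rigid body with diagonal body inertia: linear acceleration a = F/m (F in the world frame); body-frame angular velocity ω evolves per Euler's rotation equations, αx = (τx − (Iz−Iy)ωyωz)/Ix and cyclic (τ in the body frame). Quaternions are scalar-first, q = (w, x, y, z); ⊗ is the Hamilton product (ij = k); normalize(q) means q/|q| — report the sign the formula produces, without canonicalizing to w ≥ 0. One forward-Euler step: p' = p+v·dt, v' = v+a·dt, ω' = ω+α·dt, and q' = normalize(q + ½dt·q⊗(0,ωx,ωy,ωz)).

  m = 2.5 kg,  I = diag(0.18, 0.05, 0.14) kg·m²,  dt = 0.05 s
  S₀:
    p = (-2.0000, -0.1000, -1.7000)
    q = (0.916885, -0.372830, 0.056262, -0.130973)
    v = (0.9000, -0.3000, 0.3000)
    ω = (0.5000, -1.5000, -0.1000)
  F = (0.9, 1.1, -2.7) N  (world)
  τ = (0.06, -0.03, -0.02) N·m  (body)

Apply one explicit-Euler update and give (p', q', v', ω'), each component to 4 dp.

new position p' = (-1.9550, -0.1150, -1.6850)
v' = v + a·dt = (0.9180, -0.2780, 0.2460)
α = I⁻¹(τ − ω×Iω) = (0.2583, -0.5600, -0.8393)
ω' = ω + α·dt = (0.5129, -1.5280, -0.1420)
Hamilton product q⊗(0,ω) = (0.2577107, 0.2563568, -1.4780970, 0.4394255)
q + ½dt·q⊗(0,ω), renormalized = (0.9226, -0.3661, 0.0193, -0.1199)

p' = (-1.9550, -0.1150, -1.6850)
q' = (0.9226, -0.3661, 0.0193, -0.1199)
v' = (0.9180, -0.2780, 0.2460)
ω' = (0.5129, -1.5280, -0.1420)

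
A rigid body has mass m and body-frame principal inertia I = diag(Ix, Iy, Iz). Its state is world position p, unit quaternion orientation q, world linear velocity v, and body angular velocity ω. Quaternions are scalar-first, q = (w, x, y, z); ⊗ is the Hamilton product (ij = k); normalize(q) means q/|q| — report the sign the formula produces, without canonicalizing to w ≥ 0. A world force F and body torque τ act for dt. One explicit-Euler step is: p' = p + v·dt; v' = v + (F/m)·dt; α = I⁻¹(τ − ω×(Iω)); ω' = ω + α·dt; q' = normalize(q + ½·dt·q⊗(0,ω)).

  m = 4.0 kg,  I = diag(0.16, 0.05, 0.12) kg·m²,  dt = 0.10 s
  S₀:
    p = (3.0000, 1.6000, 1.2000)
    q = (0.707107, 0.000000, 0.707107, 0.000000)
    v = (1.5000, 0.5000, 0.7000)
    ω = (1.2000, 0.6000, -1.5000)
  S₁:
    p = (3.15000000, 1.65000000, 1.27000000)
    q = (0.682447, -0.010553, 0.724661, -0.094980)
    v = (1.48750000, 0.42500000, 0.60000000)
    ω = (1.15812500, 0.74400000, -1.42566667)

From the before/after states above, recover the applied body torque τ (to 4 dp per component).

Δω = ω₁−ω₀ = (-0.04187500, 0.14400000, 0.07433333)
I·α + gyro = (-0.1300, 0.0000, 0.0100)

τ = (-0.1300, 0.0000, 0.0100)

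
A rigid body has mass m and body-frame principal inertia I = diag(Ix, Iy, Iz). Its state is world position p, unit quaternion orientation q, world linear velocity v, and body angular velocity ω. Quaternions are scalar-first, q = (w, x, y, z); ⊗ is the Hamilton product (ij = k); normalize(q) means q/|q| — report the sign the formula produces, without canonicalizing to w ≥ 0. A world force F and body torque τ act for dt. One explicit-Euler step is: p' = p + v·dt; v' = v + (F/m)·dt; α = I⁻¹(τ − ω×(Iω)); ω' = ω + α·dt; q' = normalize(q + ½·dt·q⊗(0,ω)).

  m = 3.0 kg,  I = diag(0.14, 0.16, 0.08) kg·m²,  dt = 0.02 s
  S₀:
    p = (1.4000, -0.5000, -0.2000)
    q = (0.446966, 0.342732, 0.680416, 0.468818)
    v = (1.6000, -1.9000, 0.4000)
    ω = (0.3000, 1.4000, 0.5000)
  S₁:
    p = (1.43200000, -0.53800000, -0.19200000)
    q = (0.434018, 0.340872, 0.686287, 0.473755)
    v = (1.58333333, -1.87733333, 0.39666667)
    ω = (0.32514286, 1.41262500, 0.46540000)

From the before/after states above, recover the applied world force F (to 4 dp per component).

velocity change Δv = (-0.01666667, 0.02266667, -0.00333333)
applied force F = (-2.5000, 3.4000, -0.5000)

F = (-2.5000, 3.4000, -0.5000)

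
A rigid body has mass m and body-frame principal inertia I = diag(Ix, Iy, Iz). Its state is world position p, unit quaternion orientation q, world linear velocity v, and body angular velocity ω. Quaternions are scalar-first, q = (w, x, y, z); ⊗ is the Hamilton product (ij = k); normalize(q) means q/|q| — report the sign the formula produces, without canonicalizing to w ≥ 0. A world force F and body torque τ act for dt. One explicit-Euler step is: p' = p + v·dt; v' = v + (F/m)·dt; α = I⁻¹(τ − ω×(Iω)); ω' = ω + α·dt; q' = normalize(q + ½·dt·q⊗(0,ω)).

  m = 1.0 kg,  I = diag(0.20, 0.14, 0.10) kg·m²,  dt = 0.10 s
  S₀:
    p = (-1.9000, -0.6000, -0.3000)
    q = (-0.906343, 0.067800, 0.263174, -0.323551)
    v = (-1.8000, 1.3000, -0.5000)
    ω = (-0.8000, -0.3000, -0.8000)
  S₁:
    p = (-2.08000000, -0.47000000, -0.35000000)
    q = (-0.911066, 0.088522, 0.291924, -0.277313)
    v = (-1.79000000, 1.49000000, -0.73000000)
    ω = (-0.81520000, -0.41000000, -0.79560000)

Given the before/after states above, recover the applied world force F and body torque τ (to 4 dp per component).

v₁ − v₀ = (0.01000000, 0.19000000, -0.23000000)
F = m·Δv/dt = (0.1000, 1.9000, -2.3000)
ω₁ − ω₀ = (-0.01520000, -0.11000000, 0.00440000)
precession coupling = (-0.0096, 0.0640, -0.0144)
τ = I·(Δω/dt) + ω₀×(Iω₀) = (-0.0400, -0.0900, -0.0100)

F = (0.1000, 1.9000, -2.3000)
τ = (-0.0400, -0.0900, -0.0100)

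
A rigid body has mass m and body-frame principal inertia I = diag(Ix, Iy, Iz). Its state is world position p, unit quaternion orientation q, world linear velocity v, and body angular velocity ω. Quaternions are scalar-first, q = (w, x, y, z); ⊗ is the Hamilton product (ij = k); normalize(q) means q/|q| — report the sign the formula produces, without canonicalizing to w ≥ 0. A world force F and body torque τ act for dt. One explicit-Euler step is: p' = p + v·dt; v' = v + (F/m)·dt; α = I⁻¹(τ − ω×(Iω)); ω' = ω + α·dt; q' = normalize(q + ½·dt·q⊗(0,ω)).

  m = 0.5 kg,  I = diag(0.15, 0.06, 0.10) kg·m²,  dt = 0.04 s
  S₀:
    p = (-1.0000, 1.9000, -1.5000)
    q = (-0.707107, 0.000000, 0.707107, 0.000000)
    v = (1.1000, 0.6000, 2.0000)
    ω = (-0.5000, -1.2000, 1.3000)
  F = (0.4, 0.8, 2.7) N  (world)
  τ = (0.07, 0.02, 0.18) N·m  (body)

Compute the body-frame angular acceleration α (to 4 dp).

α = (0.8827, 0.8750, 2.3400)

gyro term ω×Iω = (-0.0624, -0.0325, -0.0540)
(τ − ω×Iω)/I = (0.8827, 0.8750, 2.3400)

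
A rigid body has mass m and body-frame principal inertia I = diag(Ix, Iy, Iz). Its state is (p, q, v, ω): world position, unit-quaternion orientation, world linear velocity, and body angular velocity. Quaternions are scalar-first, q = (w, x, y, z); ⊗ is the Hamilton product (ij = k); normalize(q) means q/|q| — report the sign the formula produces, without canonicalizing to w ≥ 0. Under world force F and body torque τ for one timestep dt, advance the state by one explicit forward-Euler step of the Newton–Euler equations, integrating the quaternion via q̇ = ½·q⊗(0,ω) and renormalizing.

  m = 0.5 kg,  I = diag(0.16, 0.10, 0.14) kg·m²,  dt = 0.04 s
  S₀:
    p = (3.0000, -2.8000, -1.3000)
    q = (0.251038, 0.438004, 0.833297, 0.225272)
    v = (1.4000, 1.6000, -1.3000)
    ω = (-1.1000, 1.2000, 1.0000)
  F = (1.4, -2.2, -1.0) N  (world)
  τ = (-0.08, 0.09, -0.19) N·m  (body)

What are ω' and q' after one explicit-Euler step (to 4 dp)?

ω' = (-1.1320, 1.2448, 0.9231)
q' = (0.2360, 0.4434, 0.8250, 0.2589)

α = I⁻¹(τ − ω×Iω) = (-0.8000, 1.1200, -1.9229)
ω' = ω + α·dt = (-1.1320, 1.2448, 0.9231)
q⊗(0,ω) = (-0.7434240, 0.2868288, -0.3845576, 1.6932695)
updated quaternion q' = (0.2360, 0.4434, 0.8250, 0.2589)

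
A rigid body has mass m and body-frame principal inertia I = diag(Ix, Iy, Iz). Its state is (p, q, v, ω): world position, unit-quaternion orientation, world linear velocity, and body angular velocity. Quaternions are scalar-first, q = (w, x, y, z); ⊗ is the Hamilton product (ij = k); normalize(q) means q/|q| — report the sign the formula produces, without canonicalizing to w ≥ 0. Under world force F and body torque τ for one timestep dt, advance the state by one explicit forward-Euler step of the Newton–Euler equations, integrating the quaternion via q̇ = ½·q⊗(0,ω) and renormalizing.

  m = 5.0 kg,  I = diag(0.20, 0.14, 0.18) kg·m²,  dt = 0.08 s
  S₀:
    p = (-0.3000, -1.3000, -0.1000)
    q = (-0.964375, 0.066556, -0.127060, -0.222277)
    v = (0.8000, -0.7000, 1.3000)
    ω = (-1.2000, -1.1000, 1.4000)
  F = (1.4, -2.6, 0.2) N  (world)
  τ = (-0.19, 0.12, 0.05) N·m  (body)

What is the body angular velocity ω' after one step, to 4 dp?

ω' = (-1.2514, -1.0122, 1.4574)

gyro term ω×Iω = (-0.0616, -0.0336, -0.0792)
angular accel α = (-0.6420, 1.0971, 0.7178)
ω' = ω + α·dt = (-1.2514, -1.0122, 1.4574)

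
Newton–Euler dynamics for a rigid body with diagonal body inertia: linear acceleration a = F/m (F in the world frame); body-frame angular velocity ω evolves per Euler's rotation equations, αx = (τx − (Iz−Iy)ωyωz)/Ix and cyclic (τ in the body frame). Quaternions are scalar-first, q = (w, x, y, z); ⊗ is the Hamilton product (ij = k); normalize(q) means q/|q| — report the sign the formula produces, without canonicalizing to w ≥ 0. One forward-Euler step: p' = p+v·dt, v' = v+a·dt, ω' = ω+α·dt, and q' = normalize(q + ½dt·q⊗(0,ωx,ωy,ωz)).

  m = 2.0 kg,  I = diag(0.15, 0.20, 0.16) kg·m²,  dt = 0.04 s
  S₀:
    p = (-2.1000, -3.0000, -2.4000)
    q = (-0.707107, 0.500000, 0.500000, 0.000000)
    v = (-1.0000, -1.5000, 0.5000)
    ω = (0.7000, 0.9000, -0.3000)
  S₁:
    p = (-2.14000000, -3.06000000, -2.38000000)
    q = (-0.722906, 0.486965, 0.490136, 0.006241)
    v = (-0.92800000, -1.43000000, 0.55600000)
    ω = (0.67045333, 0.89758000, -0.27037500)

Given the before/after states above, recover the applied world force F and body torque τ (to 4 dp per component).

rate change Δω = (-0.02954667, -0.00242000, 0.02962500)
gyro term ω₀×Iω₀ = (0.0108, 0.0021, 0.0315)
I·α + gyro = (-0.1000, -0.0100, 0.1500)
Δv = v₁−v₀ = (0.07200000, 0.07000000, 0.05600000)
m·(v₁−v₀)/dt = (3.6000, 3.5000, 2.8000)

F = (3.6000, 3.5000, 2.8000)
τ = (-0.1000, -0.0100, 0.1500)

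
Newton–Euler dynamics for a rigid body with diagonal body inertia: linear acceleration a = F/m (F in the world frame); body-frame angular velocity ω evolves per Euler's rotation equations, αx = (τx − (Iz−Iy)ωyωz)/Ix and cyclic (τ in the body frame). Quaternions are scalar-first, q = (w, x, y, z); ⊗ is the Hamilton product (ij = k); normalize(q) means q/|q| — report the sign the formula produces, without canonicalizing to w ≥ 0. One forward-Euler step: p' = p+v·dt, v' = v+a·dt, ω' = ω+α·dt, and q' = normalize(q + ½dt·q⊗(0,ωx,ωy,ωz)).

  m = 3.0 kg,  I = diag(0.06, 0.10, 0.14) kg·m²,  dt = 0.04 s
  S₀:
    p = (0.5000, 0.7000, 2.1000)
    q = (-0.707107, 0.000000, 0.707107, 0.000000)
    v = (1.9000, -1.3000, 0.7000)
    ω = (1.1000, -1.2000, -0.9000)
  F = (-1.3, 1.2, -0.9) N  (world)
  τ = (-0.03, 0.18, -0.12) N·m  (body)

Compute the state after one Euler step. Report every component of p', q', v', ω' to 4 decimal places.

p' = (0.5760, 0.6480, 2.1280)
q' = (-0.6897, -0.0283, 0.7236, -0.0028)
v' = (1.8827, -1.2840, 0.6880)
ω' = (1.0512, -1.1597, -0.9192)

angular accel α = (-1.2200, 1.0080, -0.4800)
new body rate ω' = (1.0512, -1.1597, -0.9192)
Hamilton product q⊗(0,ω) = (0.8485284, -1.4142140, 0.8485284, -0.1414214)
updated quaternion q' = (-0.6897, -0.0283, 0.7236, -0.0028)
a = F/m = (-0.4333, 0.4000, -0.3000)
new position p' = (0.5760, 0.6480, 2.1280)
v' = v + a·dt = (1.8827, -1.2840, 0.6880)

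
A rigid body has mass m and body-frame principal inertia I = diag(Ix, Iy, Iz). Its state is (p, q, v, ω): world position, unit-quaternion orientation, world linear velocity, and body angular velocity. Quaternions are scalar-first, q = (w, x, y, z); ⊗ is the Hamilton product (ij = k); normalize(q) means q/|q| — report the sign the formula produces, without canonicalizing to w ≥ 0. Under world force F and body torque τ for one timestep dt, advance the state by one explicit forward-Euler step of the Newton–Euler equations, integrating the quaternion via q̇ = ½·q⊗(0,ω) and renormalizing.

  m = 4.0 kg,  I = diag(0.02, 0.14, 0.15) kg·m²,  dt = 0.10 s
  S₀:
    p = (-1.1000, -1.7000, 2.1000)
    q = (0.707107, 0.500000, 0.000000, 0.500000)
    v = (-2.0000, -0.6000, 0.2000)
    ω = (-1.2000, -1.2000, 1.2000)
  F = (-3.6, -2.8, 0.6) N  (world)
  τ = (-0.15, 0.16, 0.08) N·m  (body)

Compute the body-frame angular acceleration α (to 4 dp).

gyro term ω×Iω = (-0.0144, 0.1872, 0.1728)
(τ − ω×Iω)/I = (-6.7800, -0.1943, -0.6187)

α = (-6.7800, -0.1943, -0.6187)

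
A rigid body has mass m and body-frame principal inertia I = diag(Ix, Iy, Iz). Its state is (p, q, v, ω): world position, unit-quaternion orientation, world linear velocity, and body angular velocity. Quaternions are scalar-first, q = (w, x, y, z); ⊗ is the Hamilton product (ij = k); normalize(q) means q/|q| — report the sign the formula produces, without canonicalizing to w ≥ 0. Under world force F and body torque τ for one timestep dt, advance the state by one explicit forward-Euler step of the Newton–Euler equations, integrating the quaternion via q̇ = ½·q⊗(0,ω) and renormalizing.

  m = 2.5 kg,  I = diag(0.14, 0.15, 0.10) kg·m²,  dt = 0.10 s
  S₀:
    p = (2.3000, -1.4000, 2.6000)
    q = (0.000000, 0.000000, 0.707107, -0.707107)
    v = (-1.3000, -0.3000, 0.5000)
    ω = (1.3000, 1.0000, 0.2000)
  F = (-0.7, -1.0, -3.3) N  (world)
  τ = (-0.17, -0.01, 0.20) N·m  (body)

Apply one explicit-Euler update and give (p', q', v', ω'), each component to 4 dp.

p' = (2.1700, -1.4300, 2.6500)
q' = (-0.0282, 0.0423, 0.6589, -0.7505)
v' = (-1.3280, -0.3400, 0.3680)
ω' = (1.1857, 0.9864, 0.3870)

precession coupling ω×(Iω) = (-0.0100, 0.0104, 0.0130)
α = I⁻¹(τ − ω×Iω) = (-1.1429, -0.1360, 1.8700)
ω + α·dt = (1.1857, 0.9864, 0.3870)
Hamilton product q⊗(0,ω) = (-0.5656856, 0.8485284, -0.9192391, -0.9192391)
updated quaternion q' = (-0.0282, 0.0423, 0.6589, -0.7505)
p + v·dt = (2.1700, -1.4300, 2.6500)
v' = v + a·dt = (-1.3280, -0.3400, 0.3680)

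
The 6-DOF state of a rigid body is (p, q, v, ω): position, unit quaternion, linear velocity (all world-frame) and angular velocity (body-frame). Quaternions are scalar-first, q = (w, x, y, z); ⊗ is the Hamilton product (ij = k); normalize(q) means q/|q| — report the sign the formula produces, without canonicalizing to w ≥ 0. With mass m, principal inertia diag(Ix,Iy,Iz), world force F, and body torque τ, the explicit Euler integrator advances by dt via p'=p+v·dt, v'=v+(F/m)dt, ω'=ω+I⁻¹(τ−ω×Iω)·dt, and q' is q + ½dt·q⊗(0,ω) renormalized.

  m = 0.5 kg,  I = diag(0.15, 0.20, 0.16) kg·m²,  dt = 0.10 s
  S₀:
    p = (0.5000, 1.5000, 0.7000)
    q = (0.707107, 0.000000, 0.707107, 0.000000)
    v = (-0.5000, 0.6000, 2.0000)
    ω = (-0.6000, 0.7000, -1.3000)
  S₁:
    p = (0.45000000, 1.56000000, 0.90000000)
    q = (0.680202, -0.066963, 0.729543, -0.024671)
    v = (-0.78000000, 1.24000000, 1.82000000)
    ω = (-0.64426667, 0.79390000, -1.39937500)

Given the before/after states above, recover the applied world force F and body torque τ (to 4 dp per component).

F = (-1.4000, 3.2000, -0.9000)
τ = (-0.0300, 0.1800, -0.1800)

ω₁ − ω₀ = (-0.04426667, 0.09390000, -0.09937500)
I·α + gyro = (-0.0300, 0.1800, -0.1800)
Δv = v₁−v₀ = (-0.28000000, 0.64000000, -0.18000000)
m·(v₁−v₀)/dt = (-1.4000, 3.2000, -0.9000)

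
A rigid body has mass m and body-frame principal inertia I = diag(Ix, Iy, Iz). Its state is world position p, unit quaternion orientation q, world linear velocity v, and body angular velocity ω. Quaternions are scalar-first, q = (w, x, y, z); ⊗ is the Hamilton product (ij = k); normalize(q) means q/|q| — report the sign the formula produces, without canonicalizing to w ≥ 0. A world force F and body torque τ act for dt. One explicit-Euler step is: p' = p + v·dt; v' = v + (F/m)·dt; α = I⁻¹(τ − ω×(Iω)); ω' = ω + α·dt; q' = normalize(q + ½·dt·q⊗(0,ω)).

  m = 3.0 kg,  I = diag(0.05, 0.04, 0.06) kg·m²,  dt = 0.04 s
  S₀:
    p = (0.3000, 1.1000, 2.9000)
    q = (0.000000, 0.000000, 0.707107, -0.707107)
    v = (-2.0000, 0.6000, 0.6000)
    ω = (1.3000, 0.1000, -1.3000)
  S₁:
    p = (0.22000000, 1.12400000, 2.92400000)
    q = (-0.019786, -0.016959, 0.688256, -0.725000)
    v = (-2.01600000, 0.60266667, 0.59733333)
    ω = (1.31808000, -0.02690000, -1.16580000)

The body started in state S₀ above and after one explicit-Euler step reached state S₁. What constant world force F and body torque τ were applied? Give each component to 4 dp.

F = (-1.2000, 0.2000, -0.2000)
τ = (0.0200, -0.1100, 0.2000)

velocity change Δv = (-0.01600000, 0.00266667, -0.00266667)
applied force F = (-1.2000, 0.2000, -0.2000)
Δω = ω₁−ω₀ = (0.01808000, -0.12690000, 0.13420000)
gyro term ω₀×Iω₀ = (-0.0026, 0.0169, -0.0013)
I·α + gyro = (0.0200, -0.1100, 0.2000)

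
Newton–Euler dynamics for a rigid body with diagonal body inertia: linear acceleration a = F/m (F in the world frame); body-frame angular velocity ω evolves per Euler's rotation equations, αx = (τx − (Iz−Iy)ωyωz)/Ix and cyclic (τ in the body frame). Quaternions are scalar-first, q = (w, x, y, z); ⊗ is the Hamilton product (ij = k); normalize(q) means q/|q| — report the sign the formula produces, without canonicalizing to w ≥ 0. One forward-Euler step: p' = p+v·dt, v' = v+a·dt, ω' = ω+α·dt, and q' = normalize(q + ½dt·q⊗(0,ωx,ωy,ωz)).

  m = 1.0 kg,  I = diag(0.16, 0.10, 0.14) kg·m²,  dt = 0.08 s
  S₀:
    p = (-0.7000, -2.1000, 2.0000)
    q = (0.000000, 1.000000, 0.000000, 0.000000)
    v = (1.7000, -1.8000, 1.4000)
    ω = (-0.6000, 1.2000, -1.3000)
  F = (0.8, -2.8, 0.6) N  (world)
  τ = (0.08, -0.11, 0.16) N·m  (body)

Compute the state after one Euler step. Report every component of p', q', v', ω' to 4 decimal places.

(τ − ω×Iω)/I = (0.8900, -1.2560, 0.8343)
ω' = ω + α·dt = (-0.5288, 1.0995, -1.2333)
Hamilton product q⊗(0,ω) = (0.6000000, 0.0000000, 1.3000000, 1.2000000)
q' = normalize(q + ½dt·q⊗(0,ω)) = (0.0239, 0.9972, 0.0519, 0.0479)
a = (0.8000, -2.8000, 0.6000)
new position p' = (-0.5640, -2.2440, 2.1120)
v' = v + a·dt = (1.7640, -2.0240, 1.4480)

p' = (-0.5640, -2.2440, 2.1120)
q' = (0.0239, 0.9972, 0.0519, 0.0479)
v' = (1.7640, -2.0240, 1.4480)
ω' = (-0.5288, 1.0995, -1.2333)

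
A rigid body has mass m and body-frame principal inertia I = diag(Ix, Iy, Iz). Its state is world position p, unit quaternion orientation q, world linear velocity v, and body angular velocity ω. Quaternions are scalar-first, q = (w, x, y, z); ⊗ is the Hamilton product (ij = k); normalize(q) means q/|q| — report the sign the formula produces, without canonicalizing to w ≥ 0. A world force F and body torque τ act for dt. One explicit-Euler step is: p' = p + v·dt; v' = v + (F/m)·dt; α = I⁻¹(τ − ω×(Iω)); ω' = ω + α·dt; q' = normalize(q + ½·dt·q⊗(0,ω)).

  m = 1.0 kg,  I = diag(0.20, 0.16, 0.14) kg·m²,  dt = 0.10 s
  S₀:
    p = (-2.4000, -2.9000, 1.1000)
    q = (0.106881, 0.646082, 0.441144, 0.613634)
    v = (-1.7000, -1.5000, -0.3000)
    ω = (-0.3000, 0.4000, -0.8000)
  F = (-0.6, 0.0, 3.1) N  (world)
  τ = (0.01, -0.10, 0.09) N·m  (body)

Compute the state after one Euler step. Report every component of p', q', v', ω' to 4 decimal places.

new position p' = (-2.5700, -3.0500, 1.0700)
v + (F/m)dt = (-1.7600, -1.5000, 0.0100)
precession coupling ω×(Iω) = (0.0064, 0.0144, 0.0048)
(τ − ω×Iω)/I = (0.0180, -0.7150, 0.6086)
new body rate ω' = (-0.2982, 0.3285, -0.7391)
2q̇ = q⊗(0,ω) = (0.5082742, -0.6304331, 0.3755278, 0.3052712)
q + ½dt·q⊗(0,ω), renormalized = (0.1321, 0.6139, 0.4594, 0.6282)

p' = (-2.5700, -3.0500, 1.0700)
q' = (0.1321, 0.6139, 0.4594, 0.6282)
v' = (-1.7600, -1.5000, 0.0100)
ω' = (-0.2982, 0.3285, -0.7391)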